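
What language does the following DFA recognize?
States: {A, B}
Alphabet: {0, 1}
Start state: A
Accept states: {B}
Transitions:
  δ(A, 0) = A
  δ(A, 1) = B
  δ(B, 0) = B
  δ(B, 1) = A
Testing a few strings:
  '00' → reject
  '111' → accept
  '11' → reject
  '110' → reject
State roles: A=even number of 1's so far; B=odd number of 1's so far
All binary strings with an odd number of 1's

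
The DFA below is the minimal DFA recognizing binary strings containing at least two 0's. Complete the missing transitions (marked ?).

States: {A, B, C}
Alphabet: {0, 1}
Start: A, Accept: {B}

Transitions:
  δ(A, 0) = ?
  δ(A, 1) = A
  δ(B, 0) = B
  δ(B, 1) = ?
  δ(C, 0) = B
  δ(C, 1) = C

From the language and accept set, identify what each state tracks — A: zero 0's seen; B: ≥ two 0's seen; C: one 0 seen.
Each missing δ(q, a) is the state matching the new tracked value after reading a.
δ(A, 0) = C; δ(B, 1) = B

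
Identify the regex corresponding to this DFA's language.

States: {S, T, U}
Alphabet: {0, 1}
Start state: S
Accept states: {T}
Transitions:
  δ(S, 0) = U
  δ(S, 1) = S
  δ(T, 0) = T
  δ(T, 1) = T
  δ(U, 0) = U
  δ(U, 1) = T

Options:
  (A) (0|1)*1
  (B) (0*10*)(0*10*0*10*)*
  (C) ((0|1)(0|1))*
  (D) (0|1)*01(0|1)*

Check each option against the DFA on short strings; one disagreement eliminates an option:
  (A) (0|1)*1: on '1' the DFA goes S → S and rejects (S ∉ Accept), but the regex matches it → eliminate
  (B) (0*10*)(0*10*0*10*)*: on '1' the DFA goes S → S and rejects (S ∉ Accept), but the regex matches it → eliminate
  (C) ((0|1)(0|1))*: on ε the DFA stays in S and rejects (S ∉ Accept), but the regex matches it → eliminate
  (D) (0|1)*01(0|1)*: agrees with the DFA on every string of length ≤ 6
Only (D) is consistent with the DFA.
(D) (0|1)*01(0|1)*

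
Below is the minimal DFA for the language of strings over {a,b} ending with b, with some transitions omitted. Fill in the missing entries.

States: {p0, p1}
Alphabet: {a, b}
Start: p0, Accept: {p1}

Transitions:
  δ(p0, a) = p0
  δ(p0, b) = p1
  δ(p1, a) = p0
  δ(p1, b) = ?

From the language and accept set, identify what each state tracks — p0: last symbol not b; p1: last symbol is b.
Each missing δ(q, a) is the state matching the new tracked value after reading a.
δ(p1, b) = p1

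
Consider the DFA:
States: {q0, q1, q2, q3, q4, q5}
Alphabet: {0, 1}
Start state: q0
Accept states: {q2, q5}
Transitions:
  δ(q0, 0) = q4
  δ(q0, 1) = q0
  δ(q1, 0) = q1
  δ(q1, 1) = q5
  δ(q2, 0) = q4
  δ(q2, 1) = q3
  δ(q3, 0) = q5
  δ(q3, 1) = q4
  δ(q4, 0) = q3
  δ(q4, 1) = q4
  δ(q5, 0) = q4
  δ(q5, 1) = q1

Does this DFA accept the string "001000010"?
Processing string "001000010":
  q0 --0--> q4
  q4 --0--> q3
  q3 --1--> q4
  q4 --0--> q3
  q3 --0--> q5
  q5 --0--> q4
  q4 --0--> q3
  q3 --1--> q4
  q4 --0--> q3
Final state: q3
Accept states: {q2, q5}
No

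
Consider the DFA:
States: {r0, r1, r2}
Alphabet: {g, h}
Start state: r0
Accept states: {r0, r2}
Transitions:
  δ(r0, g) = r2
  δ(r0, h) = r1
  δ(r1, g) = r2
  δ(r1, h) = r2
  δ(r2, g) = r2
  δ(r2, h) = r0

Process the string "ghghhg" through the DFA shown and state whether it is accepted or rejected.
Processing string "ghghhg":
  r0 --g--> r2
  r2 --h--> r0
  r0 --g--> r2
  r2 --h--> r0
  r0 --h--> r1
  r1 --g--> r2
Final state: r2
Accept states: {r0, r2}
Yes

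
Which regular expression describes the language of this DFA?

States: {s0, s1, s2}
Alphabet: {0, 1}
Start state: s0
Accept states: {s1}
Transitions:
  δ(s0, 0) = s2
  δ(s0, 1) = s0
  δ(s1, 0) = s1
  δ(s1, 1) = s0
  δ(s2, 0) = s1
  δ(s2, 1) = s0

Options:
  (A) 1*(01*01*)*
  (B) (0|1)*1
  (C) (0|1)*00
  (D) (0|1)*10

Check each option against the DFA on short strings; one disagreement eliminates an option:
  (A) 1*(01*01*)*: on ε the DFA stays in s0 and rejects (s0 ∉ Accept), but the regex matches it → eliminate
  (B) (0|1)*1: on '1' the DFA goes s0 → s0 and rejects (s0 ∉ Accept), but the regex matches it → eliminate
  (C) (0|1)*00: agrees with the DFA on every string of length ≤ 6
  (D) (0|1)*10: on '00' the DFA goes s0 → s2 → s1 and accepts (s1 ∈ Accept), but the regex does not match it → eliminate
Only (C) is consistent with the DFA.
(C) (0|1)*00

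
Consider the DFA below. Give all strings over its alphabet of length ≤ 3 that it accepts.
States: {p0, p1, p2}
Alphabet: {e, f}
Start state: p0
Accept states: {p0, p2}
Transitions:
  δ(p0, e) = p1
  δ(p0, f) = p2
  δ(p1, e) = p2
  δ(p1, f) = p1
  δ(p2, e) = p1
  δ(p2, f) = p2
ε, f, ee, ff, eef, efe, fee, fff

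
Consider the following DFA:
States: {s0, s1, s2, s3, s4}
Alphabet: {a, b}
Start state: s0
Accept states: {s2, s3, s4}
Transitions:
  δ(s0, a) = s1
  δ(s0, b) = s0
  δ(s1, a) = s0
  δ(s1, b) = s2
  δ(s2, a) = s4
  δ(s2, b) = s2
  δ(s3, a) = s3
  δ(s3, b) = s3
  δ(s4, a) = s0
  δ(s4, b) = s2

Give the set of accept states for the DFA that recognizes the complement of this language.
Complement accept states = All states \ Original accept states
= {s0, s1, s2, s3, s4} \ {s2, s3, s4}
{s0, s1}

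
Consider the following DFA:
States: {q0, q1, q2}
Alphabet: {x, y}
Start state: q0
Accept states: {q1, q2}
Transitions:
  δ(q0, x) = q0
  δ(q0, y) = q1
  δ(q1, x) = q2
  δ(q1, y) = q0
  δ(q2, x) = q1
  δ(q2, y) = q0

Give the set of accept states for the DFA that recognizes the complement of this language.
Complement accept states = All states \ Original accept states
= {q0, q1, q2} \ {q1, q2}
{q0}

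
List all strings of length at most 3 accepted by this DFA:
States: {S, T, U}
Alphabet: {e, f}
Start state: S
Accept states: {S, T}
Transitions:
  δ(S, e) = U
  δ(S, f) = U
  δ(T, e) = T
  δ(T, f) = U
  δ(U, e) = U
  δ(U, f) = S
ε, ef, ff, eef, fef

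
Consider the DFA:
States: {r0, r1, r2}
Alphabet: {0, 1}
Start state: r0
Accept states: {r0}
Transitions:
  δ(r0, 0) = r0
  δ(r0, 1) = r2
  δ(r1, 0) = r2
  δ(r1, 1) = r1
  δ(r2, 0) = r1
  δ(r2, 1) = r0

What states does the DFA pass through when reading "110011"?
read '1': r0 → r2
  read '1': r2 → r0
  read '0': r0 → r0
  read '0': r0 → r0
  read '1': r0 → r2
  read '1': r2 → r0
r0 -> r2 -> r0 -> r0 -> r0 -> r2 -> r0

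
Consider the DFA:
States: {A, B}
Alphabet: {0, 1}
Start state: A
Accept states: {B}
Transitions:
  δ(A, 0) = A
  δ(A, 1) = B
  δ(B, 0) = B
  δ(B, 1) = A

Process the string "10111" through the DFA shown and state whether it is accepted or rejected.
Processing string "10111":
  A --1--> B
  B --0--> B
  B --1--> A
  A --1--> B
  B --1--> A
Final state: A
Accept states: {B}
No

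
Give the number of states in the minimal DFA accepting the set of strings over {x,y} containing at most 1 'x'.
By Myhill–Nerode, count the distinguishable equivalence classes: 3 classes — having seen 0, 1, or >1 copies of 'x'; counts 0 through 1 are accepting and >1 is dead.
3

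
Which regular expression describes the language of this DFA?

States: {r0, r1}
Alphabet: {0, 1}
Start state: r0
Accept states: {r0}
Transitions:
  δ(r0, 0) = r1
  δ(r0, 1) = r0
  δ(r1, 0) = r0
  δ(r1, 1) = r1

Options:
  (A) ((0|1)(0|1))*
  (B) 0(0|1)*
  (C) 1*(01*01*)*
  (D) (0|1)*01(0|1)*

Check each option against the DFA on short strings; one disagreement eliminates an option:
  (A) ((0|1)(0|1))*: on '1' the DFA goes r0 → r0 and accepts (r0 ∈ Accept), but the regex does not match it → eliminate
  (B) 0(0|1)*: on ε the DFA stays in r0 and accepts (r0 ∈ Accept), but the regex does not match it → eliminate
  (C) 1*(01*01*)*: agrees with the DFA on every string of length ≤ 6
  (D) (0|1)*01(0|1)*: on ε the DFA stays in r0 and accepts (r0 ∈ Accept), but the regex does not match it → eliminate
Only (C) is consistent with the DFA.
(C) 1*(01*01*)*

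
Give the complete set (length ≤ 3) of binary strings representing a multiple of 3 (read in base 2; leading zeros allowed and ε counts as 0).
ε, 0, 00, 11, 000, 011, 110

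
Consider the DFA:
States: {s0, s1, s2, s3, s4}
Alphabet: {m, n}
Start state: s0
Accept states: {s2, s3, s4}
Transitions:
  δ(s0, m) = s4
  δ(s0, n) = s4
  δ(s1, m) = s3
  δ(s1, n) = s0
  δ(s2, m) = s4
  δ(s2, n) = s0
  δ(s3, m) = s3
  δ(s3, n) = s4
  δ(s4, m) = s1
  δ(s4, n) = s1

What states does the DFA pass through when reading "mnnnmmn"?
read 'm': s0 → s4
  read 'n': s4 → s1
  read 'n': s1 → s0
  read 'n': s0 → s4
  read 'm': s4 → s1
  read 'm': s1 → s3
  read 'n': s3 → s4
s0 -> s4 -> s1 -> s0 -> s4 -> s1 -> s3 -> s4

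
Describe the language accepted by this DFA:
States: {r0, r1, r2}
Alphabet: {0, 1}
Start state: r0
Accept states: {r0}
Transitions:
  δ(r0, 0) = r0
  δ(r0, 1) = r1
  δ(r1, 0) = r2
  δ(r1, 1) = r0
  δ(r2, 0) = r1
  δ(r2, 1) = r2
Testing a few strings:
  '1' → reject
  '01' → reject
  '1001' → accept
  '00' → accept
State roles: r0=value ≡ 0 (mod 3); r1=value ≡ 1 (mod 3); r2=value ≡ 2 (mod 3)
All binary strings representing a multiple of 3 (read in base 2; leading zeros allowed and ε counts as 0)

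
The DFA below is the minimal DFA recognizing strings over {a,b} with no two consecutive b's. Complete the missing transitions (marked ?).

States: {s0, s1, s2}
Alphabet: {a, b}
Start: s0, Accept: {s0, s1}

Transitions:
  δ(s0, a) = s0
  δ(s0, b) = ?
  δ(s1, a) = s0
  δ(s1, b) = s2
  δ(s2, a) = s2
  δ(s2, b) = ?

From the language and accept set, identify what each state tracks — s0: last symbol not b (ok); s1: last symbol b (ok); s2: saw bb (dead).
Each missing δ(q, a) is the state matching the new tracked value after reading a.
δ(s0, b) = s1; δ(s2, b) = s2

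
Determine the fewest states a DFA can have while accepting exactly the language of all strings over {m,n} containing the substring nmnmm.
By Myhill–Nerode, count the distinguishable equivalence classes: 6 classes — one per longest suffix of the input that is a prefix of 'nmnmm' (lengths 0 through 4), plus an absorbing 'already seen nmnmm' class.
6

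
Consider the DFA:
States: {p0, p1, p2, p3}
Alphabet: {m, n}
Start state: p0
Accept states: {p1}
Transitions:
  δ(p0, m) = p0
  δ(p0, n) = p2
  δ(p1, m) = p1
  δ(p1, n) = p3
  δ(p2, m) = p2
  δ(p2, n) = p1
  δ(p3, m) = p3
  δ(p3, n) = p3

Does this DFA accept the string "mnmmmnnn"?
Processing string "mnmmmnnn":
  p0 --m--> p0
  p0 --n--> p2
  p2 --m--> p2
  p2 --m--> p2
  p2 --m--> p2
  p2 --n--> p1
  p1 --n--> p3
  p3 --n--> p3
Final state: p3
Accept states: {p1}
No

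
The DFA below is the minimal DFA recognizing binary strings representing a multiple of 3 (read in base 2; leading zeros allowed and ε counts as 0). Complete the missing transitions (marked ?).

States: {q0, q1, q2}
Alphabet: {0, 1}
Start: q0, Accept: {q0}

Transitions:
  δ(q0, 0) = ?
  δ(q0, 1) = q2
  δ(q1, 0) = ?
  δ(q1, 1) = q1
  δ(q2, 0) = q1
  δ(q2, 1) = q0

From the language and accept set, identify what each state tracks — q0: value ≡ 0 (mod 3); q1: value ≡ 2 (mod 3); q2: value ≡ 1 (mod 3).
Each missing δ(q, a) is the state matching the new tracked value after reading a.
δ(q0, 0) = q0; δ(q1, 0) = q2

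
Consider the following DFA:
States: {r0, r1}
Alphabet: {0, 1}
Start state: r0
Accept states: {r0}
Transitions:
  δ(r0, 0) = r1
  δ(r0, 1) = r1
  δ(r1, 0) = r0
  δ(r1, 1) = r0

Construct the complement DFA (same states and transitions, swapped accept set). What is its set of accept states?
Complement accept states = All states \ Original accept states
= {r0, r1} \ {r0}
{r1}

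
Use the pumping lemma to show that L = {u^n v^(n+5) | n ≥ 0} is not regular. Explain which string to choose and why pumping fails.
Assume L is regular with pumping length p. Idea: pumping the u-block breaks the fixed offset of 5.
Choose s = u^p v^(p+5) ∈ L. By the pumping lemma, s = xyz with |xy| ≤ p, |y| > 0, so y = u^k with k ≥ 1. Then xy²z = u^(p+k) v^(p+5). For this to be in L we would need p+5 = (p+k)+5, i.e. k = 0, contradicting k ≥ 1. So xy²z ∉ L.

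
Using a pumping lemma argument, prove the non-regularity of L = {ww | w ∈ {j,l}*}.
Assume L is regular with pumping length p. Idea: pumping the leading j-block breaks the equality of the two halves.
Choose s = j^p l j^p l ∈ L (with w = j^p l). |s| = 2p+2 ≥ p. By the pumping lemma, s = xyz with |xy| ≤ p, |y| > 0, so y = j^k with k ≥ 1, in the first j-block. Then xy²z = j^(p+k) l j^p l, of length 2p+2+k. If k is odd this length is odd, so it cannot be of the form ww. If k is even, each half has length p+1+k/2 ≤ p+k, so the first half lies entirely inside the leading j-block and contains no l, while the second half ends in l; the halves differ. Either way xy²z ∉ L.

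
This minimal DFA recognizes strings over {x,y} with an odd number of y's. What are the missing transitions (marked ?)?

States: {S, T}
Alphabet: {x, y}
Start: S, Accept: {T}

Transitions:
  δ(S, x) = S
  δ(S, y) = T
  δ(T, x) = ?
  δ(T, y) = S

From the language and accept set, identify what each state tracks — S: even number of y's so far; T: odd number of y's so far.
Each missing δ(q, a) is the state matching the new tracked value after reading a.
δ(T, x) = T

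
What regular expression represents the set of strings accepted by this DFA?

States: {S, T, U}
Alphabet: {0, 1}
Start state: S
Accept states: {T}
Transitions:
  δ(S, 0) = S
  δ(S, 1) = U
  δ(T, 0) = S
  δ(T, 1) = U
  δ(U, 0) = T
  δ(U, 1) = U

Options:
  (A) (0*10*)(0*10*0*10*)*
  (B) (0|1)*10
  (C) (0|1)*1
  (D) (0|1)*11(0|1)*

Check each option against the DFA on short strings; one disagreement eliminates an option:
  (A) (0*10*)(0*10*0*10*)*: on '1' the DFA goes S → U and rejects (U ∉ Accept), but the regex matches it → eliminate
  (B) (0|1)*10: agrees with the DFA on every string of length ≤ 6
  (C) (0|1)*1: on '1' the DFA goes S → U and rejects (U ∉ Accept), but the regex matches it → eliminate
  (D) (0|1)*11(0|1)*: on '10' the DFA goes S → U → T and accepts (T ∈ Accept), but the regex does not match it → eliminate
Only (B) is consistent with the DFA.
(B) (0|1)*10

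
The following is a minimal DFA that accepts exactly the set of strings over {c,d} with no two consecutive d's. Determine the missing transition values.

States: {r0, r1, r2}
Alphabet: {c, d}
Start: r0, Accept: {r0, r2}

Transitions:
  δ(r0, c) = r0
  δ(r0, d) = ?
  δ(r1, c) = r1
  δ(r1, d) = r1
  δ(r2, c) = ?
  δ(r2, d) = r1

From the language and accept set, identify what each state tracks — r0: last symbol not d (ok); r1: saw dd (dead); r2: last symbol d (ok).
Each missing δ(q, a) is the state matching the new tracked value after reading a.
δ(r0, d) = r2; δ(r2, c) = r0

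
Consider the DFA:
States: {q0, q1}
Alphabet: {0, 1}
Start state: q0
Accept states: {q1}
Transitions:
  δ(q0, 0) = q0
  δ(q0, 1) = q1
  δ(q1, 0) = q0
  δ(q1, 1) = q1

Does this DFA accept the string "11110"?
Processing string "11110":
  q0 --1--> q1
  q1 --1--> q1
  q1 --1--> q1
  q1 --1--> q1
  q1 --0--> q0
Final state: q0
Accept states: {q1}
No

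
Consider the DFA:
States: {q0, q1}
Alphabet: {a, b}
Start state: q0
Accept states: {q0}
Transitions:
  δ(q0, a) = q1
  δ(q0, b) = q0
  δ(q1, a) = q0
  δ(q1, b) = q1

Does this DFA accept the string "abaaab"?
Processing string "abaaab":
  q0 --a--> q1
  q1 --b--> q1
  q1 --a--> q0
  q0 --a--> q1
  q1 --a--> q0
  q0 --b--> q0
Final state: q0
Accept states: {q0}
Yes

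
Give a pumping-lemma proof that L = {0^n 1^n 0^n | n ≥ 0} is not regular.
Assume L is regular with pumping length p. Idea: pumping the first 0-block unbalances it against the other two.
Choose s = 0^p 1^p 0^p ∈ L (|s| = 3p ≥ p). By the pumping lemma, s = xyz with |xy| ≤ p, |y| > 0, so y = 0^k with k ≥ 1, inside the first 0-block. Then xy²z = 0^(p+k) 1^p 0^p. The first block has length p+k ≠ p, so the three block lengths are no longer equal and xy²z ∉ L.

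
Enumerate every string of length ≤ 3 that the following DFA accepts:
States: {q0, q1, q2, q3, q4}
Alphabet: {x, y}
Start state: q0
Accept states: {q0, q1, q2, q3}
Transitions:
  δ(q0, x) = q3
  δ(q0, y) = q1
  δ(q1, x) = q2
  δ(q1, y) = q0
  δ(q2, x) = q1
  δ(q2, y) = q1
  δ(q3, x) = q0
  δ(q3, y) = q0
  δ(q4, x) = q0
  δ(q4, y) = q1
ε, x, y, xx, xy, yx, yy, xxx, xxy, xyx, xyy, yxx, yxy, yyx, yyy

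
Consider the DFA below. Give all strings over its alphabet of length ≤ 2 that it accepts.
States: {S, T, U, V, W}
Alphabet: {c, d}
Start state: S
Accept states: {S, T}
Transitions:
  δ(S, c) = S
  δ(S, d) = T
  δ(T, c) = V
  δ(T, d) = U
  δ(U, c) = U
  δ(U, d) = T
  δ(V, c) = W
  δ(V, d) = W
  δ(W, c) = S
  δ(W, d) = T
ε, c, d, cc, cd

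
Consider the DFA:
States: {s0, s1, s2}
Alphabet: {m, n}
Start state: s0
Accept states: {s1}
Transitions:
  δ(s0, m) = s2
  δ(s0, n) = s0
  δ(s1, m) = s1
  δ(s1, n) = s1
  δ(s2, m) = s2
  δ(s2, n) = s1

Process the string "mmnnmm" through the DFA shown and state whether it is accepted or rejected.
Processing string "mmnnmm":
  s0 --m--> s2
  s2 --m--> s2
  s2 --n--> s1
  s1 --n--> s1
  s1 --m--> s1
  s1 --m--> s1
Final state: s1
Accept states: {s1}
Yes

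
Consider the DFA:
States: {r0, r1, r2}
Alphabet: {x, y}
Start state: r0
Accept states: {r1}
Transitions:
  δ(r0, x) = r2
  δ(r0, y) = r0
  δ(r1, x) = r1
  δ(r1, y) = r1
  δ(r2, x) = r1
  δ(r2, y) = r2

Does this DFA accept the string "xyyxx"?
Processing string "xyyxx":
  r0 --x--> r2
  r2 --y--> r2
  r2 --y--> r2
  r2 --x--> r1
  r1 --x--> r1
Final state: r1
Accept states: {r1}
Yes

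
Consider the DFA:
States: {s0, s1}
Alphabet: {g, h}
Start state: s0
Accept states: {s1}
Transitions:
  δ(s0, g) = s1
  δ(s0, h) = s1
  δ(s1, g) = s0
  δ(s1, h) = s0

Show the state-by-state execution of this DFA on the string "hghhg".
read 'h': s0 → s1
  read 'g': s1 → s0
  read 'h': s0 → s1
  read 'h': s1 → s0
  read 'g': s0 → s1
s0 -> s1 -> s0 -> s1 -> s0 -> s1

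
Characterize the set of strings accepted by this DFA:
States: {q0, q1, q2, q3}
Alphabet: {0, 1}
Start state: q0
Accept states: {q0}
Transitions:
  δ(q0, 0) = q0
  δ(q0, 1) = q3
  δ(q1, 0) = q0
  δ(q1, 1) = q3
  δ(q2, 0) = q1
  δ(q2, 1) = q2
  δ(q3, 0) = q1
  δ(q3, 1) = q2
Testing a few strings:
  '0' → accept
  '1' → reject
  '01' → reject
  '1001' → reject
State roles: q0=value ≡ 0 (mod 4); q1=value ≡ 2 (mod 4); q2=value ≡ 3 (mod 4); q3=value ≡ 1 (mod 4)
All binary strings representing a multiple of 4 (read in base 2; leading zeros allowed and ε counts as 0)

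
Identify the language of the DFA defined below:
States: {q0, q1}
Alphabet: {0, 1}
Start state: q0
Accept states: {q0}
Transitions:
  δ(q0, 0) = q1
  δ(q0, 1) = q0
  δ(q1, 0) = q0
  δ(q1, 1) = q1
Testing a few strings:
  '111' → accept
  '11' → accept
  '000' → reject
  '00' → accept
State roles: q0=even number of 0's so far; q1=odd number of 0's so far
All binary strings with an even number of 0's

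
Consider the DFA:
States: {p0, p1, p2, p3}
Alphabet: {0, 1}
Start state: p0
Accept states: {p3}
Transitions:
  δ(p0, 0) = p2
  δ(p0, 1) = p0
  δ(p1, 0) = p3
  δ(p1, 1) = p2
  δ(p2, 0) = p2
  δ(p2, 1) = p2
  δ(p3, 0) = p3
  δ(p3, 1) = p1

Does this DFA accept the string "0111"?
Processing string "0111":
  p0 --0--> p2
  p2 --1--> p2
  p2 --1--> p2
  p2 --1--> p2
Final state: p2
Accept states: {p3}
No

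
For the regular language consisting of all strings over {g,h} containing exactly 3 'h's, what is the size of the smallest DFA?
By Myhill–Nerode, count the distinguishable equivalence classes: 5 classes — having seen 0, 1, …, 3, or >3 copies of 'h'; the count-3 class is the only accepting one and >3 is dead.
5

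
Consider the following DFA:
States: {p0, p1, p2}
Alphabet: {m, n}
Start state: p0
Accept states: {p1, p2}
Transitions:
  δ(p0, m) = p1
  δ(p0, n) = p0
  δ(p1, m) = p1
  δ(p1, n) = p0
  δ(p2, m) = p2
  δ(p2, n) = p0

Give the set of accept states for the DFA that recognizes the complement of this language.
Complement accept states = All states \ Original accept states
= {p0, p1, p2} \ {p1, p2}
{p0}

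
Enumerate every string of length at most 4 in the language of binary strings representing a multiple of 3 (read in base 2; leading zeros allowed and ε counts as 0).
ε, 0, 00, 11, 000, 011, 110, 0000, 0011, 0110, 1001, 1100, 1111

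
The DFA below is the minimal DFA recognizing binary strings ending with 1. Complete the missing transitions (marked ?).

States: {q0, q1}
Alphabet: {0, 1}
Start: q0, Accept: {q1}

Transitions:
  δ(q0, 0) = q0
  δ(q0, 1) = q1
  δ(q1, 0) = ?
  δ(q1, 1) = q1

From the language and accept set, identify what each state tracks — q0: last symbol not 1; q1: last symbol is 1.
Each missing δ(q, a) is the state matching the new tracked value after reading a.
δ(q1, 0) = q0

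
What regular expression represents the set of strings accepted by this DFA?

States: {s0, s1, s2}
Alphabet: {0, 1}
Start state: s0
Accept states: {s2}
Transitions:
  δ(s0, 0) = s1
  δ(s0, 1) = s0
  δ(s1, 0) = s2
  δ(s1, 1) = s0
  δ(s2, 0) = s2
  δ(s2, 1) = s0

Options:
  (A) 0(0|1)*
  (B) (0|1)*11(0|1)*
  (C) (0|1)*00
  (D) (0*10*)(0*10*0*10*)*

Check each option against the DFA on short strings; one disagreement eliminates an option:
  (A) 0(0|1)*: on '0' the DFA goes s0 → s1 and rejects (s1 ∉ Accept), but the regex matches it → eliminate
  (B) (0|1)*11(0|1)*: on '00' the DFA goes s0 → s1 → s2 and accepts (s2 ∈ Accept), but the regex does not match it → eliminate
  (C) (0|1)*00: agrees with the DFA on every string of length ≤ 6
  (D) (0*10*)(0*10*0*10*)*: on '1' the DFA goes s0 → s0 and rejects (s0 ∉ Accept), but the regex matches it → eliminate
Only (C) is consistent with the DFA.
(C) (0|1)*00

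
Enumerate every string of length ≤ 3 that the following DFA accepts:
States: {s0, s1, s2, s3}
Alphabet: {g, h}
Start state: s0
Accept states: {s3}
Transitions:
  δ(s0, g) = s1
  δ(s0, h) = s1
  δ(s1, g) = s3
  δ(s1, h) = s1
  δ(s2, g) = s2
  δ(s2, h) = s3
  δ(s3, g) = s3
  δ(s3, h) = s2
gg, hg, ggg, ghg, hgg, hhg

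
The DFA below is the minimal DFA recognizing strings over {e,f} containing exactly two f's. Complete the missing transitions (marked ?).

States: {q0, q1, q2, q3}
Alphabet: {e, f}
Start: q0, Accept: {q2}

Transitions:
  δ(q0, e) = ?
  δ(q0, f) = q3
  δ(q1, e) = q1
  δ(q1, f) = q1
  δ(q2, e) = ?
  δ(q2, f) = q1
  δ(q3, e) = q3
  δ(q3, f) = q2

From the language and accept set, identify what each state tracks — q0: zero f's; q1: ≥ three f's (dead); q2: two f's; q3: one f.
Each missing δ(q, a) is the state matching the new tracked value after reading a.
δ(q0, e) = q0; δ(q2, e) = q2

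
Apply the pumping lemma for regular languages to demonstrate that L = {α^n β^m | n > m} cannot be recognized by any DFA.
Assume L is regular with pumping length p. Idea: pumping down the α-block drops the α-count to at most the β-count.
Choose s = α^(p+1) β^p ∈ L (|s| = 2p+1 ≥ p). By the pumping lemma, s = xyz with |xy| ≤ p, |y| > 0, so y = α^k with k ≥ 1. Take i = 0: xz = α^(p+1−k) β^p. Since k ≥ 1, p+1−k ≤ p, so the number of α's is no longer strictly greater than the number of β's, hence xz ∉ L.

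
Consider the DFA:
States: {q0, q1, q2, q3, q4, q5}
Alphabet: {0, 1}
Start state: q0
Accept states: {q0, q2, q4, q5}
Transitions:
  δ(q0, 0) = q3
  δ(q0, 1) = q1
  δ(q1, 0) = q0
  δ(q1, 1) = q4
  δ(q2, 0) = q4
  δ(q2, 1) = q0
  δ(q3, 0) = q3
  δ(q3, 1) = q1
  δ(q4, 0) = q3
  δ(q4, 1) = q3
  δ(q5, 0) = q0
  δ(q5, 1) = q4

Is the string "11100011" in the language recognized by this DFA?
Processing string "11100011":
  q0 --1--> q1
  q1 --1--> q4
  q4 --1--> q3
  q3 --0--> q3
  q3 --0--> q3
  q3 --0--> q3
  q3 --1--> q1
  q1 --1--> q4
Final state: q4
Accept states: {q0, q2, q4, q5}
Yes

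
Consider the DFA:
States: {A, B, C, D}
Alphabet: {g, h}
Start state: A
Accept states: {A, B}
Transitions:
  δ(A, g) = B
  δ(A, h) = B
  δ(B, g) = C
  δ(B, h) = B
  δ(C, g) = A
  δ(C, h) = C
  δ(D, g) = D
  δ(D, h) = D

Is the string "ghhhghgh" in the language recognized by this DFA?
Processing string "ghhhghgh":
  A --g--> B
  B --h--> B
  B --h--> B
  B --h--> B
  B --g--> C
  C --h--> C
  C --g--> A
  A --h--> B
Final state: B
Accept states: {A, B}
Yes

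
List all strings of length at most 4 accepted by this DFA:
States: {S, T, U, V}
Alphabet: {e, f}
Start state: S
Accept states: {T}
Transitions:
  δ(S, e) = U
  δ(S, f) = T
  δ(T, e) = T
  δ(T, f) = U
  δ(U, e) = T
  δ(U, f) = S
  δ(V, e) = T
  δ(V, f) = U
f, ee, fe, eee, eff, fee, ffe, eeee, eefe, efee, effe, feee, fefe, ffee, ffff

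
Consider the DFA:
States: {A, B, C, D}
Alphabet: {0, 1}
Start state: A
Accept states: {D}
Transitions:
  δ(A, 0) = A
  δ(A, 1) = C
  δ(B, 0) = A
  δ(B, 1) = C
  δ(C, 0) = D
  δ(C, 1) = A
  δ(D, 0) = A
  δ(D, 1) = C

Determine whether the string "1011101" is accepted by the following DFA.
Processing string "1011101":
  A --1--> C
  C --0--> D
  D --1--> C
  C --1--> A
  A --1--> C
  C --0--> D
  D --1--> C
Final state: C
Accept states: {D}
No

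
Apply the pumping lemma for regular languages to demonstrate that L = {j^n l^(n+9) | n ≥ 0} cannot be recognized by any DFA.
Assume L is regular with pumping length p. Idea: pumping the j-block breaks the fixed offset of 9.
Choose s = j^p l^(p+9) ∈ L. By the pumping lemma, s = xyz with |xy| ≤ p, |y| > 0, so y = j^k with k ≥ 1. Then xy²z = j^(p+k) l^(p+9). For this to be in L we would need p+9 = (p+k)+9, i.e. k = 0, contradicting k ≥ 1. So xy²z ∉ L.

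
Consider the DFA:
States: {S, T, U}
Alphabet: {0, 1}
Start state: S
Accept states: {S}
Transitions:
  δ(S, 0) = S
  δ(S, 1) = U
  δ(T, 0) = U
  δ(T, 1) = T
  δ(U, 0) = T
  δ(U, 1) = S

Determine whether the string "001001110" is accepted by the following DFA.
Processing string "001001110":
  S --0--> S
  S --0--> S
  S --1--> U
  U --0--> T
  T --0--> U
  U --1--> S
  S --1--> U
  U --1--> S
  S --0--> S
Final state: S
Accept states: {S}
Yes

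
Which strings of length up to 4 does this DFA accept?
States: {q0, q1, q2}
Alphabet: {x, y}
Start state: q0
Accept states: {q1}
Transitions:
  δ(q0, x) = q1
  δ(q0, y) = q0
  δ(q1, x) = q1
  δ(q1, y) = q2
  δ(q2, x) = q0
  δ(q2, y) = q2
x, xx, yx, xxx, yxx, yyx, xxxx, xyxx, yxxx, yyxx, yyyx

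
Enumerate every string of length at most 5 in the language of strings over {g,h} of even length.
ε, gg, gh, hg, hh, gggg, gggh, gghg, gghh, ghgg, ghgh, ghhg, ghhh, hggg, hggh, hghg, hghh, hhgg, hhgh, hhhg, hhhh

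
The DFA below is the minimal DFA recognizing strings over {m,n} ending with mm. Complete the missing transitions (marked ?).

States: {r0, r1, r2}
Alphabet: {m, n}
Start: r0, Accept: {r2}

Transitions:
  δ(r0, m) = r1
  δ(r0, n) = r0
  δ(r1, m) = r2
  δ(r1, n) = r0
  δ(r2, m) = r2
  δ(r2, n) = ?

From the language and accept set, identify what each state tracks — r0: last symbol not m; r1: one trailing m; r2: two trailing m's.
Each missing δ(q, a) is the state matching the new tracked value after reading a.
δ(r2, n) = r0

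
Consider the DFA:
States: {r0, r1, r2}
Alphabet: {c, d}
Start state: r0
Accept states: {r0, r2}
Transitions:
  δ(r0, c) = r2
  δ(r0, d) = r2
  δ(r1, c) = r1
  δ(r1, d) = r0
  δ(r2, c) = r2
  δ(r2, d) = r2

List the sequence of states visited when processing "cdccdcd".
read 'c': r0 → r2
  read 'd': r2 → r2
  read 'c': r2 → r2
  read 'c': r2 → r2
  read 'd': r2 → r2
  read 'c': r2 → r2
  read 'd': r2 → r2
r0 -> r2 -> r2 -> r2 -> r2 -> r2 -> r2 -> r2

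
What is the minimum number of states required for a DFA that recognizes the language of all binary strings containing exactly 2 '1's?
By Myhill–Nerode, count the distinguishable equivalence classes: 4 classes — having seen 0, 1, 2, or >2 copies of '1'; the count-2 class is the only accepting one and >2 is dead.
4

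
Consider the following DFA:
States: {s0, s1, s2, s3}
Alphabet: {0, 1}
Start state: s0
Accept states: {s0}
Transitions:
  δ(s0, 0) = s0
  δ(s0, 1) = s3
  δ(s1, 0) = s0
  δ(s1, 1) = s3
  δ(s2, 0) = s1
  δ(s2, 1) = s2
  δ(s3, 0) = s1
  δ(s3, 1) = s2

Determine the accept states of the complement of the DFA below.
Complement accept states = All states \ Original accept states
= {s0, s1, s2, s3} \ {s0}
{s1, s2, s3}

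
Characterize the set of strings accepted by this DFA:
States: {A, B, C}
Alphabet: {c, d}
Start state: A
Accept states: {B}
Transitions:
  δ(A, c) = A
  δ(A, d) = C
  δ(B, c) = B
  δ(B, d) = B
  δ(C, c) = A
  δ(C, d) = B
Testing a few strings:
  'cdc' → reject
  'c' → reject
  'cddd' → accept
  'ddd' → accept
State roles: A=no progress toward dd; B=substring dd seen; C=one trailing d
All strings over {c,d} containing the substring dd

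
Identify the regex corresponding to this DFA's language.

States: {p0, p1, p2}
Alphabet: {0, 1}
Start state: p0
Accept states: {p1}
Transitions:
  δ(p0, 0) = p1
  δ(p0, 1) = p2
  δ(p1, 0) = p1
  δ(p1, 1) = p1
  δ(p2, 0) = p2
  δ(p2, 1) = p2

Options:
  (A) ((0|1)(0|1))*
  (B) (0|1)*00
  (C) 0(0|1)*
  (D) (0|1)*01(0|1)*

Check each option against the DFA on short strings; one disagreement eliminates an option:
  (A) ((0|1)(0|1))*: on ε the DFA stays in p0 and rejects (p0 ∉ Accept), but the regex matches it → eliminate
  (B) (0|1)*00: on '0' the DFA goes p0 → p1 and accepts (p1 ∈ Accept), but the regex does not match it → eliminate
  (C) 0(0|1)*: agrees with the DFA on every string of length ≤ 6
  (D) (0|1)*01(0|1)*: on '0' the DFA goes p0 → p1 and accepts (p1 ∈ Accept), but the regex does not match it → eliminate
Only (C) is consistent with the DFA.
(C) 0(0|1)*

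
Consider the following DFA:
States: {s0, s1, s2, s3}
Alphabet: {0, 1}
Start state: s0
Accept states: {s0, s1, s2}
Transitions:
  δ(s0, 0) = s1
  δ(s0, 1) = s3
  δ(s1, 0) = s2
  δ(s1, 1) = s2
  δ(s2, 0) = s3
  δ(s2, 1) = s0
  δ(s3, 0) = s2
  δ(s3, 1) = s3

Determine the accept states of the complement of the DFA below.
Complement accept states = All states \ Original accept states
= {s0, s1, s2, s3} \ {s0, s1, s2}
{s3}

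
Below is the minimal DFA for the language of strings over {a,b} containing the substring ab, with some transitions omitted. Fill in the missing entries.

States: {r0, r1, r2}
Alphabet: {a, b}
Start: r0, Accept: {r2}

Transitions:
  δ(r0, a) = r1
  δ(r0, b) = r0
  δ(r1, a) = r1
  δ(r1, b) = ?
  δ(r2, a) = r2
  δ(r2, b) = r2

From the language and accept set, identify what each state tracks — r0: no a seen yet; r1: seen a a, waiting for b; r2: substring ab seen.
Each missing δ(q, a) is the state matching the new tracked value after reading a.
δ(r1, b) = r2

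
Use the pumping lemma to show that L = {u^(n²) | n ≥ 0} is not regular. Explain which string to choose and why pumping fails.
Assume L is regular with pumping length p. Idea: pumping adds a fixed amount, but gaps between consecutive squares grow.
Choose s = u^(p²) (length p² ≥ p). By the pumping lemma, s = xyz with |xy| ≤ p, |y| > 0, so |y| = k with 1 ≤ k ≤ p. Then |xy²z| = p²+k. Since p² < p²+k ≤ p²+p < (p+1)², the length p²+k lies strictly between consecutive squares, so it is not a perfect square and xy²z ∉ L.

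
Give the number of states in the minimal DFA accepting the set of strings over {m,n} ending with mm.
By Myhill–Nerode, count the distinguishable equivalence classes: 3 classes — one per longest suffix of the input that is a prefix of 'mm' (lengths 0 through 2); only the length-2 class is accepting.
3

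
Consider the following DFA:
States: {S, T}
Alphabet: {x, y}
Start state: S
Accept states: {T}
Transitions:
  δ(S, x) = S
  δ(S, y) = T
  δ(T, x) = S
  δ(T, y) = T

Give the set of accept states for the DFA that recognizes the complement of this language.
Complement accept states = All states \ Original accept states
= {S, T} \ {T}
{S}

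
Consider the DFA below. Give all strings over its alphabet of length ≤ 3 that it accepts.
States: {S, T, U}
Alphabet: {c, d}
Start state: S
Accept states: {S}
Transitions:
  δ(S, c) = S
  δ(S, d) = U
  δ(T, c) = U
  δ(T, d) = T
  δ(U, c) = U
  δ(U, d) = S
ε, c, cc, dd, ccc, cdd, dcd, ddc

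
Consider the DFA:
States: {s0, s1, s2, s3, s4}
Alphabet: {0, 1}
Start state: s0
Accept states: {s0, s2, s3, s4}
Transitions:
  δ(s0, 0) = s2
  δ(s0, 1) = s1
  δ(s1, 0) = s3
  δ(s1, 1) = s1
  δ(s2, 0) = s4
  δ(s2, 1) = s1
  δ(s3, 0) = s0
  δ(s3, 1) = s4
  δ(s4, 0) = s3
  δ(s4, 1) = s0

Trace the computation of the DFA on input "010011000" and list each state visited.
read '0': s0 → s2
  read '1': s2 → s1
  read '0': s1 → s3
  read '0': s3 → s0
  read '1': s0 → s1
  read '1': s1 → s1
  read '0': s1 → s3
  read '0': s3 → s0
  read '0': s0 → s2
s0 -> s2 -> s1 -> s3 -> s0 -> s1 -> s1 -> s3 -> s0 -> s2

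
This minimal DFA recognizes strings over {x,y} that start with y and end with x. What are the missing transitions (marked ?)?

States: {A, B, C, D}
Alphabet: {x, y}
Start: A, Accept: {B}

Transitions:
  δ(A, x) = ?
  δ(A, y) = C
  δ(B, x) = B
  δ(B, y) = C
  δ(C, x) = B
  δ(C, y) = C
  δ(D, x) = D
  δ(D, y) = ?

From the language and accept set, identify what each state tracks — A: no input read; B: started with y, last symbol x; C: started with y, last symbol y; D: started with x (dead).
Each missing δ(q, a) is the state matching the new tracked value after reading a.
δ(A, x) = D; δ(D, y) = D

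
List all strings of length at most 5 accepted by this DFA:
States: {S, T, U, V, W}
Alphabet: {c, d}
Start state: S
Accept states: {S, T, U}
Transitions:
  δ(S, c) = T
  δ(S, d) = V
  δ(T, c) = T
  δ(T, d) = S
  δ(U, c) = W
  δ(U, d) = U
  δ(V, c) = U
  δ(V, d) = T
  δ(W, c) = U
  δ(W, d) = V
ε, c, cc, cd, dc, dd, ccc, ccd, cdc, dcd, ddc, ddd, cccc, cccd, ccdc, cdcc, cdcd, cddc, cddd, dccc, dcdd, ddcc, ddcd, dddc, ccccc, ccccd, cccdc, ccdcc, ccdcd, ccddc, ccddd, cdccc, cdccd, cdcdc, cddcd, cdddc, cdddd, dcccd, dccdc, dccdd, dcdcc, dcddd, ddccc, ddccd, ddcdc, dddcc, dddcd, ddddc, ddddd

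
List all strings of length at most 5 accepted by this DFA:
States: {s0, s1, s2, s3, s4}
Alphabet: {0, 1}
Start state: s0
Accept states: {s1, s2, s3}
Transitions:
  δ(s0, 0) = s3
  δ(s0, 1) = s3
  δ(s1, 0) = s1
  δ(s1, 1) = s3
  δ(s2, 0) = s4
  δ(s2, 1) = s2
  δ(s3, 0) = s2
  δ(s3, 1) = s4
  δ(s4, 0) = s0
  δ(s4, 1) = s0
0, 1, 00, 10, 001, 101, 0011, 0100, 0101, 0110, 0111, 1011, 1100, 1101, 1110, 1111, 00000, 00001, 00010, 00011, 00111, 01000, 01010, 01100, 01110, 10000, 10001, 10010, 10011, 10111, 11000, 11010, 11100, 11110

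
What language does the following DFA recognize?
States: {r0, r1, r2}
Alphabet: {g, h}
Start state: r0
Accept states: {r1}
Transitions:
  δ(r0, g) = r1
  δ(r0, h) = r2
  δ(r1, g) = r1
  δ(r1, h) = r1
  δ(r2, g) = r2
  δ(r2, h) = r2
Testing a few strings:
  'gh' → accept
  'h' → reject
  'g' → accept
  'hg' → reject
State roles: r0=no input read; r1=started with g; r2=started with h (dead)
All strings over {g,h} starting with g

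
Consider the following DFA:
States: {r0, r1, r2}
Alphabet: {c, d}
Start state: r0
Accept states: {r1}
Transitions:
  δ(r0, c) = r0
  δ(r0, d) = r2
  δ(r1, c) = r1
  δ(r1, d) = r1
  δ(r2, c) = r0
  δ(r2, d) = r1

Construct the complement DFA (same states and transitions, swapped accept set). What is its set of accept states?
Complement accept states = All states \ Original accept states
= {r0, r1, r2} \ {r1}
{r0, r2}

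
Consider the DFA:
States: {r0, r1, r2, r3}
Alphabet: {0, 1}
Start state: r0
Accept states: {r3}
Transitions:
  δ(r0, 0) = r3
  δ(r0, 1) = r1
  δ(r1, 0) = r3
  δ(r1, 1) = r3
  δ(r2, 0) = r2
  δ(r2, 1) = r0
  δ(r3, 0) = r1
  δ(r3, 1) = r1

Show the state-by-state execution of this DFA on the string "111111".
read '1': r0 → r1
  read '1': r1 → r3
  read '1': r3 → r1
  read '1': r1 → r3
  read '1': r3 → r1
  read '1': r1 → r3
r0 -> r1 -> r3 -> r1 -> r3 -> r1 -> r3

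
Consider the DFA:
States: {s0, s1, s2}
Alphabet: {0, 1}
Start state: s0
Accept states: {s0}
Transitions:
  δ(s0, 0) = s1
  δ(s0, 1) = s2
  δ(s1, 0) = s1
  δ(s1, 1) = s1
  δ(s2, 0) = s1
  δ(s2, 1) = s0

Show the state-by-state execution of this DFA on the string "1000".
read '1': s0 → s2
  read '0': s2 → s1
  read '0': s1 → s1
  read '0': s1 → s1
s0 -> s2 -> s1 -> s1 -> s1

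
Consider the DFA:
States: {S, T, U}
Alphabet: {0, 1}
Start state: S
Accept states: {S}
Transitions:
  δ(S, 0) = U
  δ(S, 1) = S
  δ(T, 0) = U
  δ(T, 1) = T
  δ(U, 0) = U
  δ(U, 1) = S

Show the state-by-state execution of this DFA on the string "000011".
read '0': S → U
  read '0': U → U
  read '0': U → U
  read '0': U → U
  read '1': U → S
  read '1': S → S
S -> U -> U -> U -> U -> S -> S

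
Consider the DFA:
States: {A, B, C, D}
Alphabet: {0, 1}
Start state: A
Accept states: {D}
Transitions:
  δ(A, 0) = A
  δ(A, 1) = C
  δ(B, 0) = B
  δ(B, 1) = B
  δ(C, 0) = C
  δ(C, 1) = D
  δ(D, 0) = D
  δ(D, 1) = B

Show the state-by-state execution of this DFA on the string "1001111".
read '1': A → C
  read '0': C → C
  read '0': C → C
  read '1': C → D
  read '1': D → B
  read '1': B → B
  read '1': B → B
A -> C -> C -> C -> D -> B -> B -> B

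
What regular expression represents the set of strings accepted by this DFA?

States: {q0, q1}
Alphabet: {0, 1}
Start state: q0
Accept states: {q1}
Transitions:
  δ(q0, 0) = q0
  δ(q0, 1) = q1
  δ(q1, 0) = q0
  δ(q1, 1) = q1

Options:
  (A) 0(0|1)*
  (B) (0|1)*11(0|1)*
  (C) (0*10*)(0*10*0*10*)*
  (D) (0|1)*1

Check each option against the DFA on short strings; one disagreement eliminates an option:
  (A) 0(0|1)*: on '0' the DFA goes q0 → q0 and rejects (q0 ∉ Accept), but the regex matches it → eliminate
  (B) (0|1)*11(0|1)*: on '1' the DFA goes q0 → q1 and accepts (q1 ∈ Accept), but the regex does not match it → eliminate
  (C) (0*10*)(0*10*0*10*)*: on '10' the DFA goes q0 → q1 → q0 and rejects (q0 ∉ Accept), but the regex matches it → eliminate
  (D) (0|1)*1: agrees with the DFA on every string of length ≤ 6
Only (D) is consistent with the DFA.
(D) (0|1)*1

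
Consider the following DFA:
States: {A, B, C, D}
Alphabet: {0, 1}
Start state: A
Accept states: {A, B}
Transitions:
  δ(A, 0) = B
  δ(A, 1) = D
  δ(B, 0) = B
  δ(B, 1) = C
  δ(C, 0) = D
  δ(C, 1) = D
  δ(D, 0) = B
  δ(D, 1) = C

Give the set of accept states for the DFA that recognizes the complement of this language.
Complement accept states = All states \ Original accept states
= {A, B, C, D} \ {A, B}
{C, D}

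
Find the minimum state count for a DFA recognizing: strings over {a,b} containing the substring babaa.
By Myhill–Nerode, count the distinguishable equivalence classes: 6 classes — one per longest suffix of the input that is a prefix of 'babaa' (lengths 0 through 4), plus an absorbing 'already seen babaa' class.
6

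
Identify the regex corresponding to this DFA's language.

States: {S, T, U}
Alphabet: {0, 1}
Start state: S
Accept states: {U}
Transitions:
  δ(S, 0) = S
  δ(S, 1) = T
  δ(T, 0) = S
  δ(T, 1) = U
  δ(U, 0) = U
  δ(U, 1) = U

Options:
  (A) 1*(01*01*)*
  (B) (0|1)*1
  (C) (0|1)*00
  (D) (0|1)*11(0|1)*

Check each option against the DFA on short strings; one disagreement eliminates an option:
  (A) 1*(01*01*)*: on ε the DFA stays in S and rejects (S ∉ Accept), but the regex matches it → eliminate
  (B) (0|1)*1: on '1' the DFA goes S → T and rejects (T ∉ Accept), but the regex matches it → eliminate
  (C) (0|1)*00: on '00' the DFA goes S → S → S and rejects (S ∉ Accept), but the regex matches it → eliminate
  (D) (0|1)*11(0|1)*: agrees with the DFA on every string of length ≤ 6
Only (D) is consistent with the DFA.
(D) (0|1)*11(0|1)*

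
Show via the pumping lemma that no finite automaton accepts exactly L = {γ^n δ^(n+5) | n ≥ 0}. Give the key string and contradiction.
Assume L is regular with pumping length p. Idea: pumping the γ-block breaks the fixed offset of 5.
Choose s = γ^p δ^(p+5) ∈ L. By the pumping lemma, s = xyz with |xy| ≤ p, |y| > 0, so y = γ^k with k ≥ 1. Then xy²z = γ^(p+k) δ^(p+5). For this to be in L we would need p+5 = (p+k)+5, i.e. k = 0, contradicting k ≥ 1. So xy²z ∉ L.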